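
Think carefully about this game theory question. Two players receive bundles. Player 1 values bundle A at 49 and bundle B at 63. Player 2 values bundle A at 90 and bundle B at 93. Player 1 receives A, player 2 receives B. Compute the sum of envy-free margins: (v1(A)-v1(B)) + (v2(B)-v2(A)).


Step 1: Player 1's margin = v1(A) - v1(B) = 49 - 63 = -14
Step 2: Player 2's margin = v2(B) - v2(A) = 93 - 90 = 3
Step 3: Total margin = -14 + 3 = -11

-11


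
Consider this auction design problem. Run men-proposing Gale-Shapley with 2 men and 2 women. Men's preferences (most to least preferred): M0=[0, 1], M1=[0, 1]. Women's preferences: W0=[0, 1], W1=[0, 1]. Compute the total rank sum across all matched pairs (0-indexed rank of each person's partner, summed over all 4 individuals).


Step 1: Run Gale-Shapley (men propose, women hold best offer):
  M0 proposes to W0; she accepts
  M1 proposes to W0; rejected
  M1 proposes to W1; she accepts
Step 2: Final matching: W0-M0, W1-M1
Step 3: 0-indexed ranks (man's rank of his match, then woman's): 0 + 0 + 1 + 1
Step 4: Total rank sum = 2

2


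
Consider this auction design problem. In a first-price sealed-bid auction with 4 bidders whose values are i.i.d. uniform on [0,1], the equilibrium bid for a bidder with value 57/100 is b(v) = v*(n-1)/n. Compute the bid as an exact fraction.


Step 1: The symmetric BNE bidding function is b(v) = v * (n-1) / n
Step 2: Substitute v = 57/100 and n = 4
Step 3: b = 57/100 * 3/4
Step 4: b = 171/400

171/400


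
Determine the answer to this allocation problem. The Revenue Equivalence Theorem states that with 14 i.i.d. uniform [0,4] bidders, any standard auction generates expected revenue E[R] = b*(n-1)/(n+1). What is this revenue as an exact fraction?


Step 1: By Revenue Equivalence, expected revenue = b*(n-1)/(n+1)
Step 2: Substituting n = 14, b = 4
Step 3: Revenue = 4*(14-1)/(14+1) = 4*13/15
Step 4: Revenue = 52/15

52/15


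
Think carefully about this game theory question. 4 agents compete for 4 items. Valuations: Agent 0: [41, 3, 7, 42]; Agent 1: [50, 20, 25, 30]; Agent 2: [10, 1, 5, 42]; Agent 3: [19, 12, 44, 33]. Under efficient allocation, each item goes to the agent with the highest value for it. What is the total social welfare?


Step 1: For each item, find the maximum value among all agents.
Step 2: Item 0 -> Agent 1 (value 50)
Step 3: Item 1 -> Agent 1 (value 20)
Step 4: Item 2 -> Agent 3 (value 44)
Step 5: Item 3 -> Agent 0 (value 42)
Step 6: Total welfare = 50 + 20 + 44 + 42 = 156

156


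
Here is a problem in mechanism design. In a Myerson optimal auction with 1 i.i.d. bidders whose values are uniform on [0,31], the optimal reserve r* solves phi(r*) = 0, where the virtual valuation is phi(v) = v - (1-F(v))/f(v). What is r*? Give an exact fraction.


Step 1: For U[0,31], F(v) = v/31 and f(v) = 1/31
Step 2: phi(v) = v - (1 - v/31)/(1/31) = v - (31 - v) = 2v - 31
Step 3: Set phi(r*) = 0: 2r* - 31 = 0
Step 4: r* = 31/2 (the number of bidders n = 1 does not enter)

31/2


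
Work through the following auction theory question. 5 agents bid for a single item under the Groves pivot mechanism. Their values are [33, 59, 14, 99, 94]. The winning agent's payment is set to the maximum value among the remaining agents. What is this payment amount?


Step 1: The efficient winner is agent 3 with value 99
Step 2: Other agents' values: [33, 59, 14, 94]
Step 3: Pivot payment = max(others) = 94
Step 4: The winner pays 94

94


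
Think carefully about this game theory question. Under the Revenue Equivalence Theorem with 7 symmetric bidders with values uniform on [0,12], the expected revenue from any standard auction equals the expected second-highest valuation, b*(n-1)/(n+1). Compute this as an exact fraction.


Step 1: By Revenue Equivalence, expected revenue = b*(n-1)/(n+1)
Step 2: Substituting n = 7, b = 12
Step 3: Revenue = 12*(7-1)/(7+1) = 12*6/8
Step 4: Revenue = 72/8 = 9

9


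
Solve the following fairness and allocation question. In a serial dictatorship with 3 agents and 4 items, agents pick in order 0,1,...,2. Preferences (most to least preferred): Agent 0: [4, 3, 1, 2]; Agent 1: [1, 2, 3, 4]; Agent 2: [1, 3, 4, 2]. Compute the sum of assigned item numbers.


Step 1: Agent 0 picks item 4
Step 2: Agent 1 picks item 1
Step 3: Agent 2 picks item 3
Step 4: Sum = 4 + 1 + 3 = 8

8


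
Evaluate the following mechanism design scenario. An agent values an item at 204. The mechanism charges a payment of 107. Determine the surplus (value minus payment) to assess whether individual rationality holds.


Step 1: Surplus = value - payment = 204 - 107 = 97
Step 2: IR is satisfied (surplus >= 0)

97


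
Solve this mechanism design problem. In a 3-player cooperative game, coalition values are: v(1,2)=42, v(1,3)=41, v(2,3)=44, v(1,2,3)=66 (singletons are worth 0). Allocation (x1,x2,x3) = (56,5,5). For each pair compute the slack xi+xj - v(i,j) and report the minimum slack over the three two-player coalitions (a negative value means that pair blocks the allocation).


Step 1: Slack for coalition (1,2): x1+x2 - v12 = 61 - 42 = 19
Step 2: Slack for coalition (1,3): x1+x3 - v13 = 61 - 41 = 20
Step 3: Slack for coalition (2,3): x2+x3 - v23 = 10 - 44 = -34
Step 4: Minimum slack = min(19, 20, -34) = -34, attained by (2,3); coalition (2,3) can block (slack < 0), so the allocation is not in the core

-34


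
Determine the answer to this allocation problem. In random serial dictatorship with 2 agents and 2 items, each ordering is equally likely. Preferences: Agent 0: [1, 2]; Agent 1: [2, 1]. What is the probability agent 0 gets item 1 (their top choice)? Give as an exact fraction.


Step 1: Agent 0 wants item 1
Step 2: There are 2 possible orderings of agents
Step 3: In 2 orderings, agent 0 gets item 1
Step 4: Probability = 2/2 = 1

1


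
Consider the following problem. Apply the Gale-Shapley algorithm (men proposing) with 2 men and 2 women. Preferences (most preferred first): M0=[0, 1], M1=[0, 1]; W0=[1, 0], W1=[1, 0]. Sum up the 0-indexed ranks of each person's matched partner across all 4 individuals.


Step 1: Run Gale-Shapley (men propose, women hold best offer):
  M0 proposes to W0; she accepts
  M1 proposes to W0; she switches from M0
  M0 proposes to W1; she accepts
Step 2: Final matching: W0-M1, W1-M0
Step 3: 0-indexed ranks (man's rank of his match, then woman's): 0 + 0 + 1 + 1
Step 4: Total rank sum = 2

2


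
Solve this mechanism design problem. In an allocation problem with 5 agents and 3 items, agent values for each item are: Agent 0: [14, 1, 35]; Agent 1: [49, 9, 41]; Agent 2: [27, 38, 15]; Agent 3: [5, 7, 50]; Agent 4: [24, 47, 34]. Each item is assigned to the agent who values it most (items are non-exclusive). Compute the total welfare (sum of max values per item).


Step 1: For each item, find the maximum value among all agents.
Step 2: Item 0 -> Agent 1 (value 49)
Step 3: Item 1 -> Agent 4 (value 47)
Step 4: Item 2 -> Agent 3 (value 50)
Step 5: Total welfare = 49 + 47 + 50 = 146

146


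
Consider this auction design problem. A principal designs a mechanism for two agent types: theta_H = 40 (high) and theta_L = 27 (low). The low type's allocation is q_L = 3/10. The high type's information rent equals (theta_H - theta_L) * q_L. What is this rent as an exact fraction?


Step 1: theta_H - theta_L = 40 - 27 = 13
Step 2: Information rent = (theta_H - theta_L) * q_L
Step 3: = 13 * 3/10
Step 4: = 39/10

39/10


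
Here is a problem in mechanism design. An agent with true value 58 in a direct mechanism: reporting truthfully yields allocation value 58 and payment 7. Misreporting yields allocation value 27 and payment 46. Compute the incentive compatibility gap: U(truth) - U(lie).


Step 1: U(truth) = value - payment = 58 - 7 = 51
Step 2: U(lie) = allocation - payment = 27 - 46 = -19
Step 3: IC gap = 51 - (-19) = 70

70


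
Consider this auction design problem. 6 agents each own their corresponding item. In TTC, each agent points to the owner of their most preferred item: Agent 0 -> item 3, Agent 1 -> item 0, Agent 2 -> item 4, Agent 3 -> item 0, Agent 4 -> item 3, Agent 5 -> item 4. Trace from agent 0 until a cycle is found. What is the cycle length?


Step 1: Trace the pointer graph from agent 0: 0 -> 3 -> 0
Step 2: A cycle is detected when we revisit agent 0
Step 3: The cycle is: 0 -> 3 -> 0
Step 4: Cycle length = 2

2


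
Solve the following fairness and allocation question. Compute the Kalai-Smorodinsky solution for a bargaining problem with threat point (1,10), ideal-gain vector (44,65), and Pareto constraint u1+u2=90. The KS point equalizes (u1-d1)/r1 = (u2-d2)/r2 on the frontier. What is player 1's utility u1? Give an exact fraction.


Step 1: At the KS point, (u1-d1)/r1 = (u2-d2)/r2 = t and u1+u2 = 90
Step 2: u1 = d1 + r1*t and u2 = d2 + r2*t, so (d1 + r1*t) + (d2 + r2*t) = 90
Step 3: t = (90 - 1 - 10)/(44 + 65) = 79/109
Step 4: u1 = d1 + r1*t = 1 + 44 * 79/109 = 3585/109
Step 5: (Check: u2 = d2 + r2*t = 6225/109; u1+u2 = 3585/109 + 6225/109 = 90, on the frontier.)

3585/109


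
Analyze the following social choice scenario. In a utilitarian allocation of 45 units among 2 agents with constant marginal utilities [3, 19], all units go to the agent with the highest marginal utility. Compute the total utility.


Step 1: The marginal utilities are [3, 19]
Step 2: The highest marginal utility is 19
Step 3: All 45 units go to that agent
Step 4: Total utility = 19 * 45 = 855

855


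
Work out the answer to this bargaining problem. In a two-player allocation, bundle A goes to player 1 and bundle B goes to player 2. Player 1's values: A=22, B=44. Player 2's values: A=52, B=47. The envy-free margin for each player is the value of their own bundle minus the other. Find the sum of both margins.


Step 1: Player 1's margin = v1(A) - v1(B) = 22 - 44 = -22
Step 2: Player 2's margin = v2(B) - v2(A) = 47 - 52 = -5
Step 3: Total margin = -22 + -5 = -27

-27


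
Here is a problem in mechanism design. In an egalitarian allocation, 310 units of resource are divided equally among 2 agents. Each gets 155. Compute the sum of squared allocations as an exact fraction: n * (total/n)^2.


Step 1: Each agent's share = 310/2 = 155
Step 2: Square of each share = (155)^2 = 24025
Step 3: Sum of squares = 2 * 24025 = 48050

48050


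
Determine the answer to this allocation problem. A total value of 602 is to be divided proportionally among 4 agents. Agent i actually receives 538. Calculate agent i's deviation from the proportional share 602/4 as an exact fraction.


Step 1: Proportional share = 602/4 = 301/2
Step 2: Agent's actual allocation = 538
Step 3: Excess = 538 - 301/2 = 775/2

775/2


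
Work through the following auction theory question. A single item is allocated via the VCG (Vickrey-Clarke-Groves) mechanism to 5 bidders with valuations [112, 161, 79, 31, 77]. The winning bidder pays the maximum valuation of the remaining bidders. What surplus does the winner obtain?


Step 1: The winner is the agent with the highest value: agent 1 with value 161
Step 2: Values of other agents: [112, 79, 31, 77]
Step 3: VCG payment = max of others' values = 112
Step 4: Surplus = 161 - 112 = 49

49


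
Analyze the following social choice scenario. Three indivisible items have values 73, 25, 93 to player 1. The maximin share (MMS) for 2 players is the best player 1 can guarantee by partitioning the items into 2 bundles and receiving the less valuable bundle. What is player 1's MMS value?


Step 1: Item values = 73, 25, 93
Step 2: Enumerate all 2-bundle partitions and take the smaller bundle:
  Partition 1: {73} vs {25,93} -> bundles 73, 118; min = 73
  Partition 2: {25} vs {73,93} -> bundles 25, 166; min = 25
  Partition 3: {93} vs {73,25} -> bundles 93, 98; min = 93
Step 3: MMS = max(73, 25, 93) = 93

93


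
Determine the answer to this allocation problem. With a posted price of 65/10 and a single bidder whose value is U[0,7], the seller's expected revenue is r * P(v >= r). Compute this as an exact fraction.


Step 1: Posted price r = 13/2, value support [0,7]
Step 2: P(v >= r) = (7 - 13/2)/7 = 1/14
Step 3: Expected revenue = r * P(v >= r) = 13/2 * 1/14
Step 4: Revenue = 13/28

13/28


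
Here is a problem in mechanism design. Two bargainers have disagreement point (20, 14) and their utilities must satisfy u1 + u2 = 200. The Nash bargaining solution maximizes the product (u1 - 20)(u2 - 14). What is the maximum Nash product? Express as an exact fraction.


Step 1: The Nash solution splits surplus symmetrically above the disagreement point
Step 2: u1 = (total + d1 - d2)/2 = (200 + 20 - 14)/2 = 103
Step 3: u2 = (total - d1 + d2)/2 = (200 - 20 + 14)/2 = 97
Step 4: Nash product = (103 - 20) * (97 - 14)
Step 5: = 83 * 83 = 6889

6889


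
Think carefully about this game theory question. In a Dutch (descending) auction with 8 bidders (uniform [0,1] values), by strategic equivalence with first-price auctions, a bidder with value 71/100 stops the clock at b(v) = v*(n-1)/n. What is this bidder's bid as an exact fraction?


Step 1: Dutch auctions are strategically equivalent to first-price auctions
Step 2: The equilibrium bid is b(v) = v*(n-1)/n
Step 3: b = 71/100 * 7/8
Step 4: b = 497/800

497/800


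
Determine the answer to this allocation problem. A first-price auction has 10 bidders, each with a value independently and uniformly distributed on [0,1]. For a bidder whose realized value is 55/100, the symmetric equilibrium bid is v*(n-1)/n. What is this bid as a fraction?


Step 1: The symmetric BNE bidding function is b(v) = v * (n-1) / n
Step 2: Substitute v = 11/20 and n = 10
Step 3: b = 11/20 * 9/10
Step 4: b = 99/200

99/200


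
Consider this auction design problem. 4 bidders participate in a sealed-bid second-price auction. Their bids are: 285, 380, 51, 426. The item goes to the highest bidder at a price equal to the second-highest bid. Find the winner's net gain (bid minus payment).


Step 1: Sort bids in descending order: 426, 380, 285, 51
Step 2: The winning bid is the highest: 426
Step 3: The payment equals the second-highest bid: 380
Step 4: Surplus = winner's bid - payment = 426 - 380 = 46

46


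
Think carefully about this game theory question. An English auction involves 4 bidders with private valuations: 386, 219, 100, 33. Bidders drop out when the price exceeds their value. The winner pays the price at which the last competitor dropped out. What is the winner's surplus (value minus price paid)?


Step 1: Identify the highest value: 386
Step 2: Identify the second-highest value: 219
Step 3: The final price = second-highest value = 219
Step 4: Surplus = 386 - 219 = 167

167


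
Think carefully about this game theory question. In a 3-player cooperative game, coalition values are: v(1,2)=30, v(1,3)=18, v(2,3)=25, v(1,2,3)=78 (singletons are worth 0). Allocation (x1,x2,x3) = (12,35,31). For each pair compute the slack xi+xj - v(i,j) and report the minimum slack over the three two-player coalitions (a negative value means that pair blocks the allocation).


Step 1: Slack for coalition (1,2): x1+x2 - v12 = 47 - 30 = 17
Step 2: Slack for coalition (1,3): x1+x3 - v13 = 43 - 18 = 25
Step 3: Slack for coalition (2,3): x2+x3 - v23 = 66 - 25 = 41
Step 4: Minimum slack = min(17, 25, 41) = 17, attained by (1,2); no pair can gain by deviating, so the allocation is in the core

17


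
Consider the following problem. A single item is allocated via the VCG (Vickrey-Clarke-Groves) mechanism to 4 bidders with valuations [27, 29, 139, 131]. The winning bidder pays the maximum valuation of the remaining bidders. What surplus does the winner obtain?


Step 1: The winner is the agent with the highest value: agent 2 with value 139
Step 2: Values of other agents: [27, 29, 131]
Step 3: VCG payment = max of others' values = 131
Step 4: Surplus = 139 - 131 = 8

8


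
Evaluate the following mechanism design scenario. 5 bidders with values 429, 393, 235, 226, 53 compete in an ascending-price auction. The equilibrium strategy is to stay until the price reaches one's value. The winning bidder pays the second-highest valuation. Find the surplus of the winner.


Step 1: Identify the highest value: 429
Step 2: Identify the second-highest value: 393
Step 3: The final price = second-highest value = 393
Step 4: Surplus = 429 - 393 = 36

36


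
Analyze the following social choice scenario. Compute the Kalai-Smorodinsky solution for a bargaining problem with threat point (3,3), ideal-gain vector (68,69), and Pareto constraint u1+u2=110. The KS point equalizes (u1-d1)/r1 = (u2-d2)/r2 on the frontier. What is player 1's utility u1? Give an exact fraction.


Step 1: At the KS point, (u1-d1)/r1 = (u2-d2)/r2 = t and u1+u2 = 110
Step 2: u1 = d1 + r1*t and u2 = d2 + r2*t, so (d1 + r1*t) + (d2 + r2*t) = 110
Step 3: t = (110 - 3 - 3)/(68 + 69) = 104/137
Step 4: u1 = d1 + r1*t = 3 + 68 * 104/137 = 7483/137
Step 5: (Check: u2 = d2 + r2*t = 7587/137; u1+u2 = 7483/137 + 7587/137 = 110, on the frontier.)

7483/137


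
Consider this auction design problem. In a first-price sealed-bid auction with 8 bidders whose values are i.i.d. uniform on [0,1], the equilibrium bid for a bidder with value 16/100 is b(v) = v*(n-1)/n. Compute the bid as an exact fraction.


Step 1: The symmetric BNE bidding function is b(v) = v * (n-1) / n
Step 2: Substitute v = 4/25 and n = 8
Step 3: b = 4/25 * 7/8
Step 4: b = 7/50

7/50


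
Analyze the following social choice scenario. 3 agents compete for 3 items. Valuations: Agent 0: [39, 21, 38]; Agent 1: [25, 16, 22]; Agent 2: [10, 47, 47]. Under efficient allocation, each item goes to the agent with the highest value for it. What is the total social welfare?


Step 1: For each item, find the maximum value among all agents.
Step 2: Item 0 -> Agent 0 (value 39)
Step 3: Item 1 -> Agent 2 (value 47)
Step 4: Item 2 -> Agent 2 (value 47)
Step 5: Total welfare = 39 + 47 + 47 = 133

133


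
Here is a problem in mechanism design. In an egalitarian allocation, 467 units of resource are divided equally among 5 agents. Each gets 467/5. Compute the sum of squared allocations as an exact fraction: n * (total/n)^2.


Step 1: Each agent's share = 467/5
Step 2: Square of each share = (467/5)^2 = 218089/25
Step 3: Sum of squares = 5 * 218089/25 = 218089/5

218089/5


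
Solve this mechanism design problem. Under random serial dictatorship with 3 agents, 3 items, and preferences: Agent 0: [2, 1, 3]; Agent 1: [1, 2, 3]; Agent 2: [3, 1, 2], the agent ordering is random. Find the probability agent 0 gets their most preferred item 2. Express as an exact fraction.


Step 1: Agent 0 wants item 2
Step 2: There are 6 possible orderings of agents
Step 3: In 6 orderings, agent 0 gets item 2
Step 4: Probability = 6/6 = 1

1


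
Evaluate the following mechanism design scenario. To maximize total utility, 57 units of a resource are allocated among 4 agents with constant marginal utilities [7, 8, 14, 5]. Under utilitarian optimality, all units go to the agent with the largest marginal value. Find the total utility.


Step 1: The marginal utilities are [7, 8, 14, 5]
Step 2: The highest marginal utility is 14
Step 3: All 57 units go to that agent
Step 4: Total utility = 14 * 57 = 798

798


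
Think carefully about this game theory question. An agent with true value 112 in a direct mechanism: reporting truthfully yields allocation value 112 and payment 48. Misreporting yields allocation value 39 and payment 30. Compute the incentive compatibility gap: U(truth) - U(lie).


Step 1: U(truth) = value - payment = 112 - 48 = 64
Step 2: U(lie) = allocation - payment = 39 - 30 = 9
Step 3: IC gap = 64 - 9 = 55

55


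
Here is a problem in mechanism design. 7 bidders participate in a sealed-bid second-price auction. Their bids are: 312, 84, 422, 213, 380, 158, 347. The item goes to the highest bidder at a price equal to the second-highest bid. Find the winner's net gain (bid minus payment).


Step 1: Sort bids in descending order: 422, 380, 347, 312, 213, 158, 84
Step 2: The winning bid is the highest: 422
Step 3: The payment equals the second-highest bid: 380
Step 4: Surplus = winner's bid - payment = 422 - 380 = 42

42


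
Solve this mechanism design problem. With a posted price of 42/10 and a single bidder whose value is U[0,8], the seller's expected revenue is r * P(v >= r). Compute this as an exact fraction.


Step 1: Posted price r = 21/5, value support [0,8]
Step 2: P(v >= r) = (8 - 21/5)/8 = 19/40
Step 3: Expected revenue = r * P(v >= r) = 21/5 * 19/40
Step 4: Revenue = 399/200

399/200


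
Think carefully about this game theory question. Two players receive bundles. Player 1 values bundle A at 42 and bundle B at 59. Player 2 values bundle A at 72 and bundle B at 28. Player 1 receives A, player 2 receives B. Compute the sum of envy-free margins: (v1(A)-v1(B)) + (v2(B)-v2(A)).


Step 1: Player 1's margin = v1(A) - v1(B) = 42 - 59 = -17
Step 2: Player 2's margin = v2(B) - v2(A) = 28 - 72 = -44
Step 3: Total margin = -17 + -44 = -61

-61


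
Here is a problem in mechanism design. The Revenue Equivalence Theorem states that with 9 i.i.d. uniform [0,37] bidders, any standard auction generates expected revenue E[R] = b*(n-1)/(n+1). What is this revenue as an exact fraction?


Step 1: By Revenue Equivalence, expected revenue = b*(n-1)/(n+1)
Step 2: Substituting n = 9, b = 37
Step 3: Revenue = 37*(9-1)/(9+1) = 37*8/10
Step 4: Revenue = 296/10 = 148/5

148/5


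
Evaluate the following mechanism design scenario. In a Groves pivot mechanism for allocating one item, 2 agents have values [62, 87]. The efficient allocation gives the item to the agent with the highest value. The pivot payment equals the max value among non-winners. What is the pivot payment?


Step 1: The efficient winner is agent 1 with value 87
Step 2: Other agents' values: [62]
Step 3: Pivot payment = max(others) = 62
Step 4: The winner pays 62

62


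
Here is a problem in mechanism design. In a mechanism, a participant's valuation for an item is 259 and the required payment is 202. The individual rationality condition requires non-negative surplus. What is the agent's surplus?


Step 1: Surplus = value - payment = 259 - 202 = 57
Step 2: IR is satisfied (surplus >= 0)

57


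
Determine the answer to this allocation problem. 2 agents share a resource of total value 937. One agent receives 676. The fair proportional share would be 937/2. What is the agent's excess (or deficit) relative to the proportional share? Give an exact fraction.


Step 1: Proportional share = 937/2
Step 2: Agent's actual allocation = 676
Step 3: Excess = 676 - 937/2 = 415/2

415/2


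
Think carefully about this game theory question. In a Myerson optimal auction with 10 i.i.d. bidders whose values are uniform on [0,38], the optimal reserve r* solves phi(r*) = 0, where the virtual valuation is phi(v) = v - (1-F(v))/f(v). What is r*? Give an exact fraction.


Step 1: For U[0,38], F(v) = v/38 and f(v) = 1/38
Step 2: phi(v) = v - (1 - v/38)/(1/38) = v - (38 - v) = 2v - 38
Step 3: Set phi(r*) = 0: 2r* - 38 = 0
Step 4: r* = 38/2 = 19 (the number of bidders n = 10 does not enter)

19


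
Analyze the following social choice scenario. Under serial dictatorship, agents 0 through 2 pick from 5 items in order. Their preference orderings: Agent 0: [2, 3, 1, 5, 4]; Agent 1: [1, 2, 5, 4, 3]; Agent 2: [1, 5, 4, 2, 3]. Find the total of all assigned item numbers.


Step 1: Agent 0 picks item 2
Step 2: Agent 1 picks item 1
Step 3: Agent 2 picks item 5
Step 4: Sum = 2 + 1 + 5 = 8

8


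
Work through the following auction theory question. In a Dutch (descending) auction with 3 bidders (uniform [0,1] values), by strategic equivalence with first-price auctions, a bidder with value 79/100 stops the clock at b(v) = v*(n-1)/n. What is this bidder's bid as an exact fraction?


Step 1: Dutch auctions are strategically equivalent to first-price auctions
Step 2: The equilibrium bid is b(v) = v*(n-1)/n
Step 3: b = 79/100 * 2/3
Step 4: b = 79/150

79/150


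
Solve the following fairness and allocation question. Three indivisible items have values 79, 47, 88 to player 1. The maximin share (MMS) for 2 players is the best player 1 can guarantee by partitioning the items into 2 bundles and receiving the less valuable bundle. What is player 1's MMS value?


Step 1: Item values = 79, 47, 88
Step 2: Enumerate all 2-bundle partitions and take the smaller bundle:
  Partition 1: {79} vs {47,88} -> bundles 79, 135; min = 79
  Partition 2: {47} vs {79,88} -> bundles 47, 167; min = 47
  Partition 3: {88} vs {79,47} -> bundles 88, 126; min = 88
Step 3: MMS = max(79, 47, 88) = 88

88


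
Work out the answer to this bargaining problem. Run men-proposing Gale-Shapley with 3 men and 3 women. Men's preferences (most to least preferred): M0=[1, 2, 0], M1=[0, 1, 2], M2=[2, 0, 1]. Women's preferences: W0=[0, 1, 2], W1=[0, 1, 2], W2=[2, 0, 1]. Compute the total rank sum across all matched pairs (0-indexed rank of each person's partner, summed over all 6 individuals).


Step 1: Run Gale-Shapley (men propose, women hold best offer):
  M0 proposes to W1; she accepts
  M1 proposes to W0; she accepts
  M2 proposes to W2; she accepts
Step 2: Final matching: W0-M1, W1-M0, W2-M2
Step 3: 0-indexed ranks (man's rank of his match, then woman's): 0 + 1 + 0 + 0 + 0 + 0
Step 4: Total rank sum = 1

1


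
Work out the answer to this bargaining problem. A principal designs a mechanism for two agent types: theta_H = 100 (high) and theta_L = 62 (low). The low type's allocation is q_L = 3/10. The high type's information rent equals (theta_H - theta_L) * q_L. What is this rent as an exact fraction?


Step 1: theta_H - theta_L = 100 - 62 = 38
Step 2: Information rent = (theta_H - theta_L) * q_L
Step 3: = 38 * 3/10
Step 4: = 57/5

57/5


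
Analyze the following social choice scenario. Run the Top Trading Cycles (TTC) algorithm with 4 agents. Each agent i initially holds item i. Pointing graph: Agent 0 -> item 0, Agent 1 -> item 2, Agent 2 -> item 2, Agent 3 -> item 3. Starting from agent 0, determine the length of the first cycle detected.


Step 1: Trace the pointer graph from agent 0: 0 -> 0
Step 2: A cycle is detected when we revisit agent 0
Step 3: The cycle is: 0 -> 0
Step 4: Cycle length = 1

1


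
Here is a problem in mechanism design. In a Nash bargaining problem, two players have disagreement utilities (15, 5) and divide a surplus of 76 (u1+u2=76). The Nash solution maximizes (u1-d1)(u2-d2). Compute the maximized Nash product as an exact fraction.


Step 1: The Nash solution splits surplus symmetrically above the disagreement point
Step 2: u1 = (total + d1 - d2)/2 = (76 + 15 - 5)/2 = 43
Step 3: u2 = (total - d1 + d2)/2 = (76 - 15 + 5)/2 = 33
Step 4: Nash product = (43 - 15) * (33 - 5)
Step 5: = 28 * 28 = 784

784


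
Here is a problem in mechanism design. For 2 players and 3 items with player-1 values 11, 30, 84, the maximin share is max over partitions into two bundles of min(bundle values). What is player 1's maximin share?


Step 1: Item values = 11, 30, 84
Step 2: Enumerate all 2-bundle partitions and take the smaller bundle:
  Partition 1: {11} vs {30,84} -> bundles 11, 114; min = 11
  Partition 2: {30} vs {11,84} -> bundles 30, 95; min = 30
  Partition 3: {84} vs {11,30} -> bundles 84, 41; min = 41
Step 3: MMS = max(11, 30, 41) = 41

41


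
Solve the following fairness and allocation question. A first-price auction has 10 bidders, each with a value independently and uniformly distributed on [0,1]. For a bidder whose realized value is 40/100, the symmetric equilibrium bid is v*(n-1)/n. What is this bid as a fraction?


Step 1: The symmetric BNE bidding function is b(v) = v * (n-1) / n
Step 2: Substitute v = 2/5 and n = 10
Step 3: b = 2/5 * 9/10
Step 4: b = 9/25

9/25


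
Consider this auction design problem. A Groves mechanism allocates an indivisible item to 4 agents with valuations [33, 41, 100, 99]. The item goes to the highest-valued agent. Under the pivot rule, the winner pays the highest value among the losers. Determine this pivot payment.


Step 1: The efficient winner is agent 2 with value 100
Step 2: Other agents' values: [33, 41, 99]
Step 3: Pivot payment = max(others) = 99
Step 4: The winner pays 99

99


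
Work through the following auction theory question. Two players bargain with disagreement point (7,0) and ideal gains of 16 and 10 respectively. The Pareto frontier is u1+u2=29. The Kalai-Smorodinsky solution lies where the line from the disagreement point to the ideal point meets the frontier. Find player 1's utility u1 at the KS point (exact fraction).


Step 1: At the KS point, (u1-d1)/r1 = (u2-d2)/r2 = t and u1+u2 = 29
Step 2: u1 = d1 + r1*t and u2 = d2 + r2*t, so (d1 + r1*t) + (d2 + r2*t) = 29
Step 3: t = (29 - 7 - 0)/(16 + 10) = 22/26 = 11/13
Step 4: u1 = d1 + r1*t = 7 + 16 * 11/13 = 267/13
Step 5: (Check: u2 = d2 + r2*t = 110/13; u1+u2 = 267/13 + 110/13 = 29, on the frontier.)

267/13


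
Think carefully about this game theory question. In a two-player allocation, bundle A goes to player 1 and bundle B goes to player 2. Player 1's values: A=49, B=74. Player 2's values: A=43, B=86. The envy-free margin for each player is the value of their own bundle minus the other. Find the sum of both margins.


Step 1: Player 1's margin = v1(A) - v1(B) = 49 - 74 = -25
Step 2: Player 2's margin = v2(B) - v2(A) = 86 - 43 = 43
Step 3: Total margin = -25 + 43 = 18

18


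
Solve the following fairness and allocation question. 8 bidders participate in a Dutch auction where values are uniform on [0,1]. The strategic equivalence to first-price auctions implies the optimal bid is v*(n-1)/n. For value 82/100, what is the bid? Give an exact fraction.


Step 1: Dutch auctions are strategically equivalent to first-price auctions
Step 2: The equilibrium bid is b(v) = v*(n-1)/n
Step 3: b = 41/50 * 7/8
Step 4: b = 287/400

287/400


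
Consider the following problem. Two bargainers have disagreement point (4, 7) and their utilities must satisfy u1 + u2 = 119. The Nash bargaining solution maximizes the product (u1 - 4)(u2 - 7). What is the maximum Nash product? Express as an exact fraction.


Step 1: The Nash solution splits surplus symmetrically above the disagreement point
Step 2: u1 = (total + d1 - d2)/2 = (119 + 4 - 7)/2 = 58
Step 3: u2 = (total - d1 + d2)/2 = (119 - 4 + 7)/2 = 61
Step 4: Nash product = (58 - 4) * (61 - 7)
Step 5: = 54 * 54 = 2916

2916


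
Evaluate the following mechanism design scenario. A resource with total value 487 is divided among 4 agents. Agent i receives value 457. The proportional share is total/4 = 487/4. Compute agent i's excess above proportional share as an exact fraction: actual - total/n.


Step 1: Proportional share = 487/4
Step 2: Agent's actual allocation = 457
Step 3: Excess = 457 - 487/4 = 1341/4

1341/4


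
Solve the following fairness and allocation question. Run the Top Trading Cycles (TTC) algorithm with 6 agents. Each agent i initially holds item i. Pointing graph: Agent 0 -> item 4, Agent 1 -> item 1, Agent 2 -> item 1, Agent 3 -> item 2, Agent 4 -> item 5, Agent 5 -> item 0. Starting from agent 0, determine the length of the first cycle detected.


Step 1: Trace the pointer graph from agent 0: 0 -> 4 -> 5 -> 0
Step 2: A cycle is detected when we revisit agent 0
Step 3: The cycle is: 0 -> 4 -> 5 -> 0
Step 4: Cycle length = 3

3


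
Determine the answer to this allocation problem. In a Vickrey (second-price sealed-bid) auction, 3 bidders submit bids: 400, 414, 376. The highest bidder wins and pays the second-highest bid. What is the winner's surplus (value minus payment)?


Step 1: Sort bids in descending order: 414, 400, 376
Step 2: The winning bid is the highest: 414
Step 3: The payment equals the second-highest bid: 400
Step 4: Surplus = winner's bid - payment = 414 - 400 = 14

14


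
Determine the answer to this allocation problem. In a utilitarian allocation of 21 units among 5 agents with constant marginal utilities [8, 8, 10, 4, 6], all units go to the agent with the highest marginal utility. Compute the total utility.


Step 1: The marginal utilities are [8, 8, 10, 4, 6]
Step 2: The highest marginal utility is 10
Step 3: All 21 units go to that agent
Step 4: Total utility = 10 * 21 = 210

210


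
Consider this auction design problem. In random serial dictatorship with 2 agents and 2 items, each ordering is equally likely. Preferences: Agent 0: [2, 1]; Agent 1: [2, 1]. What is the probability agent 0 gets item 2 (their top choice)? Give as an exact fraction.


Step 1: Agent 0 wants item 2
Step 2: There are 2 possible orderings of agents
Step 3: In 1 orderings, agent 0 gets item 2
Step 4: Probability = 1/2

1/2


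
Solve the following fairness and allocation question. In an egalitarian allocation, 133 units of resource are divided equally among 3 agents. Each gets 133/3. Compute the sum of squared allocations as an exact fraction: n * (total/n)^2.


Step 1: Each agent's share = 133/3
Step 2: Square of each share = (133/3)^2 = 17689/9
Step 3: Sum of squares = 3 * 17689/9 = 17689/3

17689/3


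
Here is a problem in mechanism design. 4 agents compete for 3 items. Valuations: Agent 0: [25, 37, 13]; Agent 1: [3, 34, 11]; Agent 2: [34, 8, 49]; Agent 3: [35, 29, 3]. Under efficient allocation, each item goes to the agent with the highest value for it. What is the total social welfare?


Step 1: For each item, find the maximum value among all agents.
Step 2: Item 0 -> Agent 3 (value 35)
Step 3: Item 1 -> Agent 0 (value 37)
Step 4: Item 2 -> Agent 2 (value 49)
Step 5: Total welfare = 35 + 37 + 49 = 121

121


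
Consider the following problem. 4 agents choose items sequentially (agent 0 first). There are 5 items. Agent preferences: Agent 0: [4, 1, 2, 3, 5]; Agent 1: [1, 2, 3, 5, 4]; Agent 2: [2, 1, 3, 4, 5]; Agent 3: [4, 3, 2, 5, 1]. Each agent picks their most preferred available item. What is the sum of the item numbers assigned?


Step 1: Agent 0 picks item 4
Step 2: Agent 1 picks item 1
Step 3: Agent 2 picks item 2
Step 4: Agent 3 picks item 3
Step 5: Sum = 4 + 1 + 2 + 3 = 10

10


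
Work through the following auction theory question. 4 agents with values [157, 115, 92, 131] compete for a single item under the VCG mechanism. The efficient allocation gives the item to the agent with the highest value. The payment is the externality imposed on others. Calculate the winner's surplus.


Step 1: The winner is the agent with the highest value: agent 0 with value 157
Step 2: Values of other agents: [115, 92, 131]
Step 3: VCG payment = max of others' values = 131
Step 4: Surplus = 157 - 131 = 26

26


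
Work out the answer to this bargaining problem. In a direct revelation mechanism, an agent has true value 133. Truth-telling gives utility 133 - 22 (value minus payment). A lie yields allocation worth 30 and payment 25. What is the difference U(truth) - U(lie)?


Step 1: U(truth) = value - payment = 133 - 22 = 111
Step 2: U(lie) = allocation - payment = 30 - 25 = 5
Step 3: IC gap = 111 - 5 = 106

106


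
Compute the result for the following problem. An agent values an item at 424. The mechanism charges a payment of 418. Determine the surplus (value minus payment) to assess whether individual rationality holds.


Step 1: Surplus = value - payment = 424 - 418 = 6
Step 2: IR is satisfied (surplus >= 0)

6


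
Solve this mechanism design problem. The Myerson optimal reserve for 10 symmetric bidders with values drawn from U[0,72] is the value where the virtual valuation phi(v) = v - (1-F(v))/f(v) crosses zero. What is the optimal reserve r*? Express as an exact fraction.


Step 1: For U[0,72], F(v) = v/72 and f(v) = 1/72
Step 2: phi(v) = v - (1 - v/72)/(1/72) = v - (72 - v) = 2v - 72
Step 3: Set phi(r*) = 0: 2r* - 72 = 0
Step 4: r* = 72/2 = 36 (the number of bidders n = 10 does not enter)

36


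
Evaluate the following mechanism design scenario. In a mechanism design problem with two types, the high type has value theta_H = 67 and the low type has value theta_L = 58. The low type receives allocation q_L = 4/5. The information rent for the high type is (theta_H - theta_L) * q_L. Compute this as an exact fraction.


Step 1: theta_H - theta_L = 67 - 58 = 9
Step 2: Information rent = (theta_H - theta_L) * q_L
Step 3: = 9 * 4/5
Step 4: = 36/5

36/5


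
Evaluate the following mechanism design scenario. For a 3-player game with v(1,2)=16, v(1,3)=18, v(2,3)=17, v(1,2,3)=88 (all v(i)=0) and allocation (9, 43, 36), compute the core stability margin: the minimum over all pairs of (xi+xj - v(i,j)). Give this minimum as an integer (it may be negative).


Step 1: Slack for coalition (1,2): x1+x2 - v12 = 52 - 16 = 36
Step 2: Slack for coalition (1,3): x1+x3 - v13 = 45 - 18 = 27
Step 3: Slack for coalition (2,3): x2+x3 - v23 = 79 - 17 = 62
Step 4: Minimum slack = min(36, 27, 62) = 27, attained by (1,3); no pair can gain by deviating, so the allocation is in the core

27


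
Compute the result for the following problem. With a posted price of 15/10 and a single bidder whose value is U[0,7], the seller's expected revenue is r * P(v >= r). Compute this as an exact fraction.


Step 1: Posted price r = 3/2, value support [0,7]
Step 2: P(v >= r) = (7 - 3/2)/7 = 11/14
Step 3: Expected revenue = r * P(v >= r) = 3/2 * 11/14
Step 4: Revenue = 33/28

33/28


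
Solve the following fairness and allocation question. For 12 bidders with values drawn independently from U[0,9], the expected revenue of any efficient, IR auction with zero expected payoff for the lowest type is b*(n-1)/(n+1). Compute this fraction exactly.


Step 1: By Revenue Equivalence, expected revenue = b*(n-1)/(n+1)
Step 2: Substituting n = 12, b = 9
Step 3: Revenue = 9*(12-1)/(12+1) = 9*11/13
Step 4: Revenue = 99/13

99/13


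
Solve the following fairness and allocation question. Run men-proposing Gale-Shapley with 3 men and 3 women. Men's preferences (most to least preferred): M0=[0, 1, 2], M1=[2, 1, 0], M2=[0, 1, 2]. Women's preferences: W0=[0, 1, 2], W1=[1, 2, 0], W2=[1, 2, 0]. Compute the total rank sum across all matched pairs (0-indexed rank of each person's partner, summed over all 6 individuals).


Step 1: Run Gale-Shapley (men propose, women hold best offer):
  M0 proposes to W0; she accepts
  M1 proposes to W2; she accepts
  M2 proposes to W0; rejected
  M2 proposes to W1; she accepts
Step 2: Final matching: W0-M0, W1-M2, W2-M1
Step 3: 0-indexed ranks (man's rank of his match, then woman's): 0 + 0 + 1 + 1 + 0 + 0
Step 4: Total rank sum = 2

2


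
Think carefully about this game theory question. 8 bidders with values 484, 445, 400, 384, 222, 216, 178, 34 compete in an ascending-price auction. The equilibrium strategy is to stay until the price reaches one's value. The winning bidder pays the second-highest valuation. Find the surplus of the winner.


Step 1: Identify the highest value: 484
Step 2: Identify the second-highest value: 445
Step 3: The final price = second-highest value = 445
Step 4: Surplus = 484 - 445 = 39

39


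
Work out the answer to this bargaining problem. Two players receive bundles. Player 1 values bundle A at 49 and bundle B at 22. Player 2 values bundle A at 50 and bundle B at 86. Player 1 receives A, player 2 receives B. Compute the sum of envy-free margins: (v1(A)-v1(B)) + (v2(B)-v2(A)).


Step 1: Player 1's margin = v1(A) - v1(B) = 49 - 22 = 27
Step 2: Player 2's margin = v2(B) - v2(A) = 86 - 50 = 36
Step 3: Total margin = 27 + 36 = 63

63


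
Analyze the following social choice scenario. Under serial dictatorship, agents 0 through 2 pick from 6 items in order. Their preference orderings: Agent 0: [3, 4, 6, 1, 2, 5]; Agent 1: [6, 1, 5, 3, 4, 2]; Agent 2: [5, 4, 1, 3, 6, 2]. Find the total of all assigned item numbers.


Step 1: Agent 0 picks item 3
Step 2: Agent 1 picks item 6
Step 3: Agent 2 picks item 5
Step 4: Sum = 3 + 6 + 5 = 14

14


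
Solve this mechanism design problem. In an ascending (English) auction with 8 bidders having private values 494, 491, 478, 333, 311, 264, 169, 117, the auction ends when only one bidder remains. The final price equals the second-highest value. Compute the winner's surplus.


Step 1: Identify the highest value: 494
Step 2: Identify the second-highest value: 491
Step 3: The final price = second-highest value = 491
Step 4: Surplus = 494 - 491 = 3

3
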